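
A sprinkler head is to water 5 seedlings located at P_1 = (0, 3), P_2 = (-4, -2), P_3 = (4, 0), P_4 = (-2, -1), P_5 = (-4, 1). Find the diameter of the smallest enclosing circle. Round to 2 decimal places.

8.31

A smallest enclosing disk is always determined by at most three of the input points on its boundary.
The minimum enclosing circle is determined by three boundary points: P_2, P_3, P_5.
Their circumcentre is (-0.125, -0.5) with r² = 17.265625.
The farthest remaining point P_1 is at distance² 12.265625 ≤ 17.265625.
Diameter = 2r = 2√(17.265625) ≈ 8.31.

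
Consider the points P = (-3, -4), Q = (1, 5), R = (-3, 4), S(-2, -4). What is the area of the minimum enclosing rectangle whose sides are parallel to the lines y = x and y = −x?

In coordinates u = x + y, v = x − y the rectangle is axis-aligned; the map (x,y)→(u,v) scales areas by 2.
u-values: -7, 6, 1, -6; range = 6 − (-7) = 13.
v-values: 1, -4, -7, 2; range = 2 − (-7) = 9.
Area = (13 × 9) / 2 = 58.5.

58.5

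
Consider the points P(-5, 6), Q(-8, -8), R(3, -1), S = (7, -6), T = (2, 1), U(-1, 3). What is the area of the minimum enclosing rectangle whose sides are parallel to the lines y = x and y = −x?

228

In coordinates u = x + y, v = x − y the rectangle is axis-aligned; the map (x,y)→(u,v) scales areas by 2.
u-values: 1, -16, 2, 1, 3, 2; range = 3 − (-16) = 19.
v-values: -11, 0, 4, 13, 1, -4; range = 13 − (-11) = 24.
Area = (19 × 24) / 2 = 228.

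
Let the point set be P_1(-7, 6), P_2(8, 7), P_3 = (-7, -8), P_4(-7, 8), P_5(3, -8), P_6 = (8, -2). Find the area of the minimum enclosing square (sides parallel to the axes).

256

The bounding box has width 15 and height 16.
An axis-aligned square enclosing the set must have side ≥ max(width, height).
So the minimum side is max(15, 16) = 16.
Area = 16² = 256.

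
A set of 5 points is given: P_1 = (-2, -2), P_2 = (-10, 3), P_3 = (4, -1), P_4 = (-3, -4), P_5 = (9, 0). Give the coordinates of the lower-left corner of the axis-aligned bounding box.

(-10, -4)

x-range [-10, 9], y-range [-4, 3].
The lower-left corner is (-10, -4).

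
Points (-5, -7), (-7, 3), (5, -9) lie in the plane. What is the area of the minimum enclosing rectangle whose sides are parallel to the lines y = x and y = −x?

96

In coordinates u = x + y, v = x − y the rectangle is axis-aligned; the map (x,y)→(u,v) scales areas by 2.
u-values: -12, -4, -4; range = -4 − (-12) = 8.
v-values: 2, -10, 14; range = 14 − (-10) = 24.
Area = (8 × 24) / 2 = 96.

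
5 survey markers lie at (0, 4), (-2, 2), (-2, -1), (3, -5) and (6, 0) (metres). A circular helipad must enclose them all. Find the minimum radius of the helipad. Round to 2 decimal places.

4.74

The farthest pair is (0, 4)–(3, -5) with squared distance 90. The circle on this segment as diameter has centre (1.5, -0.5) and r² = 90/4 = 22.5.
Check (-2, 2): distance² to centre = 18.5 ≤ 22.5, so it lies inside.
All remaining points lie in this disk, and no smaller disk contains both endpoints, so this is the minimum enclosing circle.
r = √(22.5) ≈ 4.74.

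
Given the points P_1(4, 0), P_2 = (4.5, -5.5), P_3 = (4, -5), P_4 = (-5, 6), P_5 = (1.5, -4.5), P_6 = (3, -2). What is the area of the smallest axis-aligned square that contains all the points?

The bounding box has width 9.5 and height 11.5.
An axis-aligned square enclosing the set must have side ≥ max(width, height).
So the minimum side is max(9.5, 11.5) = 11.5.
Area = 11.5² = 132.25.

132.25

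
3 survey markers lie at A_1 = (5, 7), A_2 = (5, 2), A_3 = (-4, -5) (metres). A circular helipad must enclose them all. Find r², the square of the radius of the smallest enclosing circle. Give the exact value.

56.25

Side lengths²: A_1A_2² = 25, A_1A_3² = 225, A_2A_3² = 130.
Since A_1A_3² = 225 ≥ 130 + 25 = 155, the angle opposite A_1A_3 is not acute, so the smallest enclosing circle has A_1A_3 as diameter.
Centre = midpoint of A_1A_3 = (0.5, 1), r² = 225/4 = 56.25.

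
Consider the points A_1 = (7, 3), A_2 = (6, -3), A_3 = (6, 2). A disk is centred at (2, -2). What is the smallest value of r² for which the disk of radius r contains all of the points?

The required radius is the distance from (2, -2) to the farthest point.
Squared distances: 50, 17, 32.
Maximum is 50, attained at A_1.

50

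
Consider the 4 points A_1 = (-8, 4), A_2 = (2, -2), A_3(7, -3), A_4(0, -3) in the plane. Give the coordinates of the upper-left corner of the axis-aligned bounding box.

(-8, 4)

x-range [-8, 7], y-range [-3, 4].
The upper-left corner is (-8, 4).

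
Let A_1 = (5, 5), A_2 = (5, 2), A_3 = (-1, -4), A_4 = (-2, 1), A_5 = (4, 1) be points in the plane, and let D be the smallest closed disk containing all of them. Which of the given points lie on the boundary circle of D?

A smallest enclosing disk is always determined by at most three of the input points on its boundary.
The farthest pair is A_1–A_3 with squared distance 117. The circle on this segment as diameter has centre (2, 0.5) and r² = 117/4 = 29.25.
Check A_2: distance² to centre = 11.25 ≤ 29.25, so it lies inside.
All remaining points lie in this disk, and no smaller disk contains both endpoints, so this is the minimum enclosing circle.
The points at distance exactly r from the centre are A_1, A_3 — 2 points.

A_1, A_3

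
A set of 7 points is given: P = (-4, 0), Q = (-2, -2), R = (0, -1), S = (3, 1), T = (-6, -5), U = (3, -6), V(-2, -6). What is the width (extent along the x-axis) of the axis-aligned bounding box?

max x = 3, min x = -6, so width = 9.

9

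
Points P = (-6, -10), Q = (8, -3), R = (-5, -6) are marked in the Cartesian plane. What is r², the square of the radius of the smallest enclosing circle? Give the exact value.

61.25

Side lengths²: PQ² = 245, PR² = 17, QR² = 178.
Since PQ² = 245 ≥ 178 + 17 = 195, the angle opposite PQ is not acute, so the smallest enclosing circle has PQ as diameter.
Centre = midpoint of PQ = (1, -6.5), r² = 245/4 = 61.25.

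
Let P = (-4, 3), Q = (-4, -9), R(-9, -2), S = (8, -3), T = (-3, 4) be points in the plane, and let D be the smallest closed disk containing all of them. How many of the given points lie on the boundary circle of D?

2

The farthest pair is R–S with squared distance 290. The circle on this segment as diameter has centre (-0.5, -2.5) and r² = 290/4 = 72.5.
Check P: distance² to centre = 42.5 ≤ 72.5, so it lies inside.
All remaining points lie in this disk, and no smaller disk contains both endpoints, so this is the minimum enclosing circle.
The points at distance exactly r from the centre are R, S — 2 points.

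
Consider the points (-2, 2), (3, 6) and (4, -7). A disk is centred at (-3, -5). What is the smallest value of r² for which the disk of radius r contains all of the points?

The required radius is the distance from (-3, -5) to the farthest point.
Squared distances: 50, 157, 53.
Maximum is 157, attained at (3, 6).

157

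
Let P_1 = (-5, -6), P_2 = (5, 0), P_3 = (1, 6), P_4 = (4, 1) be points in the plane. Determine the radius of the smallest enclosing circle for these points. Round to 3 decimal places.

The minimum enclosing circle is determined by three boundary points: P_1, P_2, P_3.
Their circumcentre is (-12/7, -1/7) with r² = 2210/49.
The farthest remaining point P_4 is at distance² 1664/49 ≤ 2210/49.
r = √(2210/49) ≈ 6.716.

6.716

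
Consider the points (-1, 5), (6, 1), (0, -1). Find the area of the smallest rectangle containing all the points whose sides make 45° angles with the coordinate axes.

44

In coordinates u = x + y, v = x − y the rectangle is axis-aligned; the map (x,y)→(u,v) scales areas by 2.
u-values: 4, 7, -1; range = 7 − (-1) = 8.
v-values: -6, 5, 1; range = 5 − (-6) = 11.
Area = (8 × 11) / 2 = 44.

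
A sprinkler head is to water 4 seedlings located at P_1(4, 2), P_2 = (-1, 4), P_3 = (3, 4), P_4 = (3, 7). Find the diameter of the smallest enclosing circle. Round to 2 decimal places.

The minimum enclosing circle of a finite set is fixed by two of the points (as a diameter) or three (as a circumcircle).
The minimum enclosing circle is determined by three boundary points: P_1, P_2, P_4.
Their circumcentre is (91/46, 193/46) with r² = 9425/1058.
The farthest remaining point P_3 is at distance² 1145/1058 ≤ 9425/1058.
Diameter = 2r = 2√(9425/1058) ≈ 5.97.

5.97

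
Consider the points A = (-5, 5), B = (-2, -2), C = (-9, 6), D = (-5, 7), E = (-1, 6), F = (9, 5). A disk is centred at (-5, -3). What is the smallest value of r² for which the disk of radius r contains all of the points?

260

The required radius is the distance from (-5, -3) to the farthest point.
Squared distances: 64, 10, 97, 100, 97, 260.
Maximum is 260, attained at F.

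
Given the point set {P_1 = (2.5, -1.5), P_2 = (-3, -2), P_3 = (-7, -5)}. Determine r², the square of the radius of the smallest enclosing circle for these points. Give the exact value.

Side lengths²: P_1P_2² = 30.5, P_1P_3² = 102.5, P_2P_3² = 25.
Since P_1P_3² = 102.5 ≥ 30.5 + 25 = 55.5, the angle opposite P_1P_3 is not acute, so the smallest enclosing circle has P_1P_3 as diameter.
Centre = midpoint of P_1P_3 = (-2.25, -3.25), r² = 102.5/4 = 25.625.

25.625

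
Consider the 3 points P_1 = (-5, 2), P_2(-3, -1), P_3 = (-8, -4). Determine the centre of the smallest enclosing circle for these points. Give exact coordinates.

Side lengths²: P_1P_2² = 13, P_1P_3² = 45, P_2P_3² = 34.
Since P_1P_3² = 45 < 34 + 13 = 47, the triangle is acute, so the smallest enclosing circle is the circumcircle.
Circumcentre = (-89/14, -15/14), r² = 1105/98.
Centre = (-89/14, -15/14).

(-89/14, -15/14)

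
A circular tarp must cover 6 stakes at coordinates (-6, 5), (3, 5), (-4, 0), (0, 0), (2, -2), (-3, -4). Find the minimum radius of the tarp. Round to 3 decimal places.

5.701

A smallest enclosing disk is always determined by at most three of the input points on its boundary.
The minimum enclosing circle is determined by three boundary points: (-6, 5), (3, 5), (-3, -4).
Their circumcentre is (-1.5, 1.5) with r² = 32.5.
The farthest remaining point (2, -2) is at distance² 24.5 ≤ 32.5.
r = √(32.5) ≈ 5.701.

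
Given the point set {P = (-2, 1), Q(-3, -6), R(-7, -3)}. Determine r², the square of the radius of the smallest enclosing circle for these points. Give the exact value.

Side lengths²: PQ² = 50, PR² = 41, QR² = 25.
Since PQ² = 50 < 41 + 25 = 66, the triangle is acute, so the smallest enclosing circle is the circumcircle.
Circumcentre = (-211/62, -147/62), r² = 25625/1922.

25625/1922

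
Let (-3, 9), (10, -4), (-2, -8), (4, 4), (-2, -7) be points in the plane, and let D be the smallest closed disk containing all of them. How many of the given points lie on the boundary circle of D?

The minimum enclosing circle of a finite set is fixed by two of the points (as a diameter) or three (as a circumcircle).
The minimum enclosing circle is determined by three boundary points: (-3, 9), (10, -4), (-2, -8).
Their circumcentre is (1.75, 0.75) with r² = 90.625.
The farthest remaining point (-2, -7) is at distance² 74.125 ≤ 90.625.
The points at distance exactly r from the centre are (-3, 9), (10, -4), (-2, -8) — 3 points.

3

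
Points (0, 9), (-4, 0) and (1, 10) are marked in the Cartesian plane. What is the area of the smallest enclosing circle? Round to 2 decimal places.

Call the three points A, B, C in the order given.
Side lengths²: AB² = 97, AC² = 2, BC² = 125.
Since BC² = 125 ≥ 97 + 2 = 99, the angle opposite BC is not acute, so the smallest enclosing circle has BC as diameter.
Centre = midpoint of BC = (-1.5, 5), r² = 125/4 = 31.25.
Area = π·r² = π·31.25 ≈ 98.17.

98.17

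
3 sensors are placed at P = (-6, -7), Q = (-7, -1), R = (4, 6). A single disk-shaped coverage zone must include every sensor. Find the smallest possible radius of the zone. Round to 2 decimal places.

Side lengths²: PQ² = 37, PR² = 269, QR² = 170.
Since PR² = 269 ≥ 170 + 37 = 207, the angle opposite PR is not acute, so the smallest enclosing circle has PR as diameter.
Centre = midpoint of PR = (-1, -0.5), r² = 269/4 = 67.25.
r = √(67.25) ≈ 8.20.

8.20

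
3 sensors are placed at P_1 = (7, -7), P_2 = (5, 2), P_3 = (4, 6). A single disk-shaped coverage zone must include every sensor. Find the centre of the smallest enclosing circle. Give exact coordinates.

Side lengths²: P_1P_2² = 85, P_1P_3² = 178, P_2P_3² = 17.
Since P_1P_3² = 178 ≥ 85 + 17 = 102, the angle opposite P_1P_3 is not acute, so the smallest enclosing circle has P_1P_3 as diameter.
Centre = midpoint of P_1P_3 = (5.5, -0.5), r² = 178/4 = 44.5.
Centre = (5.5, -0.5).

(5.5, -0.5)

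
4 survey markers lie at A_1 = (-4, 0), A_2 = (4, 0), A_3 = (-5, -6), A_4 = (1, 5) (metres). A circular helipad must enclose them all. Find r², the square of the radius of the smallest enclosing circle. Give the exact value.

The farthest pair is A_3–A_4 with squared distance 157. The circle on this segment as diameter has centre (-2, -0.5) and r² = 157/4 = 39.25.
Check A_1: distance² to centre = 4.25 ≤ 39.25, so it lies inside.
All remaining points lie in this disk, and no smaller disk contains both endpoints, so this is the minimum enclosing circle.

39.25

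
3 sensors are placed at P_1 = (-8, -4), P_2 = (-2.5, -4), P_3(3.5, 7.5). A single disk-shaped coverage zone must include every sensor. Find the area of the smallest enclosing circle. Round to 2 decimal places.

207.74

Side lengths²: P_1P_2² = 30.25, P_1P_3² = 264.5, P_2P_3² = 168.25.
Since P_1P_3² = 264.5 ≥ 168.25 + 30.25 = 198.5, the angle opposite P_1P_3 is not acute, so the smallest enclosing circle has P_1P_3 as diameter.
Centre = midpoint of P_1P_3 = (-2.25, 1.75), r² = 264.5/4 = 66.125.
Area = π·r² = π·66.125 ≈ 207.74.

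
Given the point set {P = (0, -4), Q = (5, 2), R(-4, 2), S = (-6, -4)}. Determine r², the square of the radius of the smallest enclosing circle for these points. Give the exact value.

A smallest enclosing disk is always determined by at most three of the input points on its boundary.
The farthest pair is Q–S with squared distance 157. The circle on this segment as diameter has centre (-0.5, -1) and r² = 157/4 = 39.25.
Check P: distance² to centre = 9.25 ≤ 39.25, so it lies inside.
All remaining points lie in this disk, and no smaller disk contains both endpoints, so this is the minimum enclosing circle.

39.25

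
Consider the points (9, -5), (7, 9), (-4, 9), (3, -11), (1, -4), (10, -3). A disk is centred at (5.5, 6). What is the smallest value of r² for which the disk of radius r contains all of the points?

295.25

The required radius is the distance from (5.5, 6) to the farthest point.
Squared distances: 133.25, 11.25, 99.25, 295.25, 120.25, 101.25.
Maximum is 295.25, attained at (3, -11).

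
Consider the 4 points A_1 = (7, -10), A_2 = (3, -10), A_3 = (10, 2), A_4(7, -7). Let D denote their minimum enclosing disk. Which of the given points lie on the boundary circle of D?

A_2, A_3

By Welzl's lemma the MEC is supported by two points (diametrically opposite) or three points (on a circumcircle).
The farthest pair is A_2–A_3 with squared distance 193. The circle on this segment as diameter has centre (6.5, -4) and r² = 193/4 = 48.25.
Check A_1: distance² to centre = 36.25 ≤ 48.25, so it lies inside.
All remaining points lie in this disk, and no smaller disk contains both endpoints, so this is the minimum enclosing circle.
The points at distance exactly r from the centre are A_2, A_3 — 2 points.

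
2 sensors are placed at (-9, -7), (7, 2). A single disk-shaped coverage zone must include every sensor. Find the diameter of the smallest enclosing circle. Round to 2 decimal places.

18.36

The smallest circle enclosing two points has them as diameter endpoints.
Centre = midpoint = (-1, -2.5); r² = |(-9, -7)−(7, 2)|²/4 = 337/4 = 84.25.
Diameter = 2r = 2√(84.25) ≈ 18.36.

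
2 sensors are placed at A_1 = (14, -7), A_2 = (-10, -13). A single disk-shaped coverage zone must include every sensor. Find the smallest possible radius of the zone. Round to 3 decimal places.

12.369

The smallest circle enclosing two points has them as diameter endpoints.
Centre = midpoint = (2, -10); r² = |A_1A_2|²/4 = 612/4 = 153.
r = √153 ≈ 12.369.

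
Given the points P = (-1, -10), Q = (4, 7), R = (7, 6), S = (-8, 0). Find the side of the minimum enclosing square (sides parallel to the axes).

17

The bounding box has width 15 and height 17.
An axis-aligned square enclosing the set must have side ≥ max(width, height).
So the minimum side is max(15, 17) = 17.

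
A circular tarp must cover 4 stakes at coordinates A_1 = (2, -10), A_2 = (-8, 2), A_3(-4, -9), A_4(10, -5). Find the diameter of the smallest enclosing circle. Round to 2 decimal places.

19.31

A smallest enclosing disk is always determined by at most three of the input points on its boundary.
The farthest pair is A_2–A_4 with squared distance 373. The circle on this segment as diameter has centre (1, -1.5) and r² = 373/4 = 93.25.
Check A_1: distance² to centre = 73.25 ≤ 93.25, so it lies inside.
All remaining points lie in this disk, and no smaller disk contains both endpoints, so this is the minimum enclosing circle.
Diameter = 2r = 2√(93.25) ≈ 19.31.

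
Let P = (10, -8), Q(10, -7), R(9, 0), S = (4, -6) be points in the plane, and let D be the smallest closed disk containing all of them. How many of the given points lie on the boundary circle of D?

3

The minimum enclosing circle is determined by three boundary points: P, R, S.
Their circumcentre is (365/46, -193/46) with r² = 19825/1058.
The farthest remaining point Q is at distance² 12833/1058 ≤ 19825/1058.
The points at distance exactly r from the centre are P, R, S — 3 points.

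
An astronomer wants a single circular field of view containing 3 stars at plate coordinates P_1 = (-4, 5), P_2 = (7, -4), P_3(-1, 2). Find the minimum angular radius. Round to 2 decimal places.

Side lengths²: P_1P_2² = 202, P_1P_3² = 18, P_2P_3² = 100.
Since P_1P_2² = 202 ≥ 100 + 18 = 118, the angle opposite P_1P_2 is not acute, so the smallest enclosing circle has P_1P_2 as diameter.
Centre = midpoint of P_1P_2 = (1.5, 0.5), r² = 202/4 = 50.5.
r = √(50.5) ≈ 7.11.

7.11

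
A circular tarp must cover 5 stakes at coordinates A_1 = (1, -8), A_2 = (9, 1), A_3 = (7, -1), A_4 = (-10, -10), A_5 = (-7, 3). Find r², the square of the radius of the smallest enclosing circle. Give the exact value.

A smallest enclosing disk is always determined by at most three of the input points on its boundary.
The farthest pair is A_2–A_4 with squared distance 482. The circle on this segment as diameter has centre (-0.5, -4.5) and r² = 482/4 = 120.5.
Check A_1: distance² to centre = 14.5 ≤ 120.5, so it lies inside.
All remaining points lie in this disk, and no smaller disk contains both endpoints, so this is the minimum enclosing circle.

120.5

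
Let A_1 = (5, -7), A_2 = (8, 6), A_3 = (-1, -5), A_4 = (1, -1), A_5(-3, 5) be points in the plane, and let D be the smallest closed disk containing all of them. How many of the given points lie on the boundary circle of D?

The minimum enclosing circle is determined by three boundary points: A_1, A_2, A_5.
Their circumcentre is (104/35, 11/35) with r² = 70577/1225.
The farthest remaining point A_3 is at distance² 53917/1225 ≤ 70577/1225.
The points at distance exactly r from the centre are A_1, A_2, A_5 — 3 points.

3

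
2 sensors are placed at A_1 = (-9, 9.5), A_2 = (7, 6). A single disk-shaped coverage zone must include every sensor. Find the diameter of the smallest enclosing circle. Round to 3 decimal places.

The smallest circle enclosing two points has them as diameter endpoints.
Centre = midpoint = (-1, 7.75); r² = |A_1A_2|²/4 = 268.25/4 = 67.0625.
Diameter = 2r = 2√(67.0625) ≈ 16.378.

16.378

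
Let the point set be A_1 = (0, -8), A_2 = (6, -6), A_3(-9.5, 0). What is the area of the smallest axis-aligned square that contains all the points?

240.25

The bounding box has width 15.5 and height 8.
An axis-aligned square enclosing the set must have side ≥ max(width, height).
So the minimum side is max(15.5, 8) = 15.5.
Area = 15.5² = 240.25.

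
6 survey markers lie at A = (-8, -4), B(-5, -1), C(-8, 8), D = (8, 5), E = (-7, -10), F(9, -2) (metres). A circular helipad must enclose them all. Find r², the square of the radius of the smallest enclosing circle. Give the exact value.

The minimum enclosing circle of a finite set is fixed by two of the points (as a diameter) or three (as a circumcircle).
The minimum enclosing circle is determined by three boundary points: C, D, E.
Their circumcentre is (-51/38, -25/38) with r² = 86125/722.
The farthest remaining point F is at distance² 78525/722 ≤ 86125/722.

86125/722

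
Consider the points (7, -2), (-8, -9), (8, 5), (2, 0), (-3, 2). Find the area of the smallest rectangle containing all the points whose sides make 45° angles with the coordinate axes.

210

In coordinates u = x + y, v = x − y the rectangle is axis-aligned; the map (x,y)→(u,v) scales areas by 2.
u-values: 5, -17, 13, 2, -1; range = 13 − (-17) = 30.
v-values: 9, 1, 3, 2, -5; range = 9 − (-5) = 14.
Area = (30 × 14) / 2 = 210.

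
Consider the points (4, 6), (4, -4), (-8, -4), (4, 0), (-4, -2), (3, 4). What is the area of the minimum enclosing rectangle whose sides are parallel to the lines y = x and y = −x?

In coordinates u = x + y, v = x − y the rectangle is axis-aligned; the map (x,y)→(u,v) scales areas by 2.
u-values: 10, 0, -12, 4, -6, 7; range = 10 − (-12) = 22.
v-values: -2, 8, -4, 4, -2, -1; range = 8 − (-4) = 12.
Area = (22 × 12) / 2 = 132.

132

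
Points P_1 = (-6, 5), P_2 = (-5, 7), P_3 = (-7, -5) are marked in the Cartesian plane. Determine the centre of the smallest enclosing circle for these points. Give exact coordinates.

Side lengths²: P_1P_2² = 5, P_1P_3² = 101, P_2P_3² = 148.
Since P_2P_3² = 148 ≥ 101 + 5 = 106, the angle opposite P_2P_3 is not acute, so the smallest enclosing circle has P_2P_3 as diameter.
Centre = midpoint of P_2P_3 = (-6, 1), r² = 148/4 = 37.
Centre = (-6, 1).

(-6, 1)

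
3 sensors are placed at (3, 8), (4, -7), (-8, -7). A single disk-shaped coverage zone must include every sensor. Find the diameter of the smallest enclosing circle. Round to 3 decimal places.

Call the three points A, B, C in the order given.
Side lengths²: AB² = 226, AC² = 346, BC² = 144.
Since AC² = 346 < 226 + 144 = 370, the triangle is acute, so the smallest enclosing circle is the circumcircle.
Circumcentre = (-2, 2/15), r² = 19549/225.
Diameter = 2r = 2√(19549/225) ≈ 18.642.

18.642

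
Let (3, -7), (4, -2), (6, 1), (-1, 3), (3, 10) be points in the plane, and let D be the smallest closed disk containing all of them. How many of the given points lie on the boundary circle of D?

2

The farthest pair is (3, -7)–(3, 10) with squared distance 289. The circle on this segment as diameter has centre (3, 1.5) and r² = 289/4 = 72.25.
Check (4, -2): distance² to centre = 13.25 ≤ 72.25, so it lies inside.
All remaining points lie in this disk, and no smaller disk contains both endpoints, so this is the minimum enclosing circle.
The points at distance exactly r from the centre are (3, -7), (3, 10) — 2 points.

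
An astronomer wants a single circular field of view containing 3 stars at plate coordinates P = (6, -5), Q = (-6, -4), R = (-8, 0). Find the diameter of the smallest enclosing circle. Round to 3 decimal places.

14.866

Side lengths²: PQ² = 145, PR² = 221, QR² = 20.
Since PR² = 221 ≥ 145 + 20 = 165, the angle opposite PR is not acute, so the smallest enclosing circle has PR as diameter.
Centre = midpoint of PR = (-1, -2.5), r² = 221/4 = 55.25.
Diameter = 2r = 2√(55.25) ≈ 14.866.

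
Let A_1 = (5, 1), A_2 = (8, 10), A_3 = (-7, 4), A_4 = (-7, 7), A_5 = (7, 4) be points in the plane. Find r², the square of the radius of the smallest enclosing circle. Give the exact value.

65.25

The farthest pair is A_2–A_3 with squared distance 261. The circle on this segment as diameter has centre (0.5, 7) and r² = 261/4 = 65.25.
Check A_1: distance² to centre = 56.25 ≤ 65.25, so it lies inside.
All remaining points lie in this disk, and no smaller disk contains both endpoints, so this is the minimum enclosing circle.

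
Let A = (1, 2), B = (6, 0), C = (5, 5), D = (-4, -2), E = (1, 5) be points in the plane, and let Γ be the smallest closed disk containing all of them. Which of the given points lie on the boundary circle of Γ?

A smallest enclosing disk is always determined by at most three of the input points on its boundary.
The farthest pair is C–D with squared distance 130. The circle on this segment as diameter has centre (0.5, 1.5) and r² = 130/4 = 32.5.
Check A: distance² to centre = 0.5 ≤ 32.5, so it lies inside.
All remaining points lie in this disk, and no smaller disk contains both endpoints, so this is the minimum enclosing circle.
The points at distance exactly r from the centre are B, C, D — 3 points.

B, C, D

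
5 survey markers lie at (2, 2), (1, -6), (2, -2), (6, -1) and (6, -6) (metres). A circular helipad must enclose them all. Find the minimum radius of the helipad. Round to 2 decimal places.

The minimum enclosing circle of a finite set is fixed by two of the points (as a diameter) or three (as a circumcircle).
The minimum enclosing circle is determined by three boundary points: (2, 2), (1, -6), (6, -6).
Their circumcentre is (3.5, -2.25) with r² = 20.3125.
The farthest remaining point (6, -1) is at distance² 7.8125 ≤ 20.3125.
r = √(20.3125) ≈ 4.51.

4.51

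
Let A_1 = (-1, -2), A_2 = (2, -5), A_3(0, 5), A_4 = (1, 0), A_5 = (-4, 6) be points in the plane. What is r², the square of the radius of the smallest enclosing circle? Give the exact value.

39.25

A smallest enclosing disk is always determined by at most three of the input points on its boundary.
The farthest pair is A_2–A_5 with squared distance 157. The circle on this segment as diameter has centre (-1, 0.5) and r² = 157/4 = 39.25.
Check A_1: distance² to centre = 6.25 ≤ 39.25, so it lies inside.
All remaining points lie in this disk, and no smaller disk contains both endpoints, so this is the minimum enclosing circle.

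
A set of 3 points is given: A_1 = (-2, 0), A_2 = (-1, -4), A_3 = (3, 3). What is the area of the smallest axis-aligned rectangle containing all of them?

35

x ranges over [-2, 3], width 5.
y ranges over [-4, 3], height 7.
Area = 5 × 7 = 35.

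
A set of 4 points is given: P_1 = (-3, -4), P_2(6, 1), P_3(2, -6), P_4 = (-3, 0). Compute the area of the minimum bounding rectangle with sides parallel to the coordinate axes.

x ranges over [-3, 6], width 9.
y ranges over [-6, 1], height 7.
Area = 9 × 7 = 63.

63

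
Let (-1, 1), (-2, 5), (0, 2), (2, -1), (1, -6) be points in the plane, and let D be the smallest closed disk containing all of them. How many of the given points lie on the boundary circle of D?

The minimum enclosing circle of a finite set is fixed by two of the points (as a diameter) or three (as a circumcircle).
The farthest pair is (-2, 5)–(1, -6) with squared distance 130. The circle on this segment as diameter has centre (-0.5, -0.5) and r² = 130/4 = 32.5.
Check (-1, 1): distance² to centre = 2.5 ≤ 32.5, so it lies inside.
All remaining points lie in this disk, and no smaller disk contains both endpoints, so this is the minimum enclosing circle.
The points at distance exactly r from the centre are (-2, 5), (1, -6) — 2 points.

2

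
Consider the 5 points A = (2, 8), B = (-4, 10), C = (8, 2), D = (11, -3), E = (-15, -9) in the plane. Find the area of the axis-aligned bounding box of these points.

494

x ranges over [-15, 11], width 26.
y ranges over [-9, 10], height 19.
Area = 26 × 19 = 494.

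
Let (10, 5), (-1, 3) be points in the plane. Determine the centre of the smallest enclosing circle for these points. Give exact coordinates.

(4.5, 4)

The smallest circle enclosing two points has them as diameter endpoints.
Centre = midpoint = (4.5, 4); r² = |(10, 5)−(-1, 3)|²/4 = 125/4 = 31.25.
Centre = (4.5, 4).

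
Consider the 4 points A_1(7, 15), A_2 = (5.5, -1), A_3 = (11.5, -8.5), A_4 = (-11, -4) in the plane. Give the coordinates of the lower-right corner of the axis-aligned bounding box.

(11.5, -8.5)

x-range [-11, 11.5], y-range [-8.5, 15].
The lower-right corner is (11.5, -8.5).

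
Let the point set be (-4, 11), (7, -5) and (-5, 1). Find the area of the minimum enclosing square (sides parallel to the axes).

The bounding box has width 12 and height 16.
An axis-aligned square enclosing the set must have side ≥ max(width, height).
So the minimum side is max(12, 16) = 16.
Area = 16² = 256.

256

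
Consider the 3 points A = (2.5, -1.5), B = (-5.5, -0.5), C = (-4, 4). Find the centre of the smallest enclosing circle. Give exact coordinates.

(-1.3, 0.6)

Side lengths²: AB² = 65, AC² = 72.5, BC² = 22.5.
Since AC² = 72.5 < 65 + 22.5 = 87.5, the triangle is acute, so the smallest enclosing circle is the circumcircle.
Circumcentre = (-1.3, 0.6), r² = 18.85.
Centre = (-1.3, 0.6).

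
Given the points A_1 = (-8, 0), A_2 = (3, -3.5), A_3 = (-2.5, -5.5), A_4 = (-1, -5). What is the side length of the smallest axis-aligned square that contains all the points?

The bounding box has width 11 and height 5.5.
An axis-aligned square enclosing the set must have side ≥ max(width, height).
So the minimum side is max(11, 5.5) = 11.

11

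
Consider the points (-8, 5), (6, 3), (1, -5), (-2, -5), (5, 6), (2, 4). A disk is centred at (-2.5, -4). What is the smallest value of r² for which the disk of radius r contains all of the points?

The required radius is the distance from (-2.5, -4) to the farthest point.
Squared distances: 111.25, 121.25, 13.25, 1.25, 156.25, 84.25.
Maximum is 156.25, attained at (5, 6).

156.25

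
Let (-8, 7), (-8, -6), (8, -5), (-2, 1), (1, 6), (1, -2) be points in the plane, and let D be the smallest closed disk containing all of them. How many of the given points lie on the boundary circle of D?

By Welzl's lemma the MEC is supported by two points (diametrically opposite) or three points (on a circumcircle).
The minimum enclosing circle is determined by three boundary points: (-8, 7), (-8, -6), (8, -5).
Their circumcentre is (-0.375, 0.5) with r² = 100.390625.
The farthest remaining point (1, 6) is at distance² 32.140625 ≤ 100.390625.
The points at distance exactly r from the centre are (-8, 7), (-8, -6), (8, -5) — 3 points.

3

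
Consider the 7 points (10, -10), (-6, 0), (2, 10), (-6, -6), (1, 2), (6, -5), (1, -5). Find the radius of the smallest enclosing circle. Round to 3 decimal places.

The minimum enclosing circle of a finite set is fixed by two of the points (as a diameter) or three (as a circumcircle).
The minimum enclosing circle is determined by three boundary points: (10, -10), (2, 10), (-6, -6).
Their circumcentre is (34/9, -8/9) with r² = 9860/81.
The farthest remaining point (-6, 0) is at distance² 7808/81 ≤ 9860/81.
r = √(9860/81) ≈ 11.033.

11.033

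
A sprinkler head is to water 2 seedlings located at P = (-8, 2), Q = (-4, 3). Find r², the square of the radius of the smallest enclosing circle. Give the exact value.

The smallest circle enclosing two points has them as diameter endpoints.
Centre = midpoint = (-6, 2.5); r² = |PQ|²/4 = 17/4 = 4.25.

4.25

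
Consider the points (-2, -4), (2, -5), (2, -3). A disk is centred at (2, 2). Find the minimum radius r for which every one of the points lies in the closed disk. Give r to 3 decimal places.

7.211

The required radius is the distance from (2, 2) to the farthest point.
Squared distances: 52, 49, 25.
Maximum is 52, attained at (-2, -4).
r = √52 ≈ 7.211.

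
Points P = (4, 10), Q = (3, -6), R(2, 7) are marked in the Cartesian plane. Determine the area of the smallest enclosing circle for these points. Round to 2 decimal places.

201.85

Side lengths²: PQ² = 257, PR² = 13, QR² = 170.
Since PQ² = 257 ≥ 170 + 13 = 183, the angle opposite PQ is not acute, so the smallest enclosing circle has PQ as diameter.
Centre = midpoint of PQ = (3.5, 2), r² = 257/4 = 64.25.
Area = π·r² = π·64.25 ≈ 201.85.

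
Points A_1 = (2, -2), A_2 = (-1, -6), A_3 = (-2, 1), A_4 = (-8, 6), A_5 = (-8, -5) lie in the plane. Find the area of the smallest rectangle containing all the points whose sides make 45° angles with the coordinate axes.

In coordinates u = x + y, v = x − y the rectangle is axis-aligned; the map (x,y)→(u,v) scales areas by 2.
u-values: 0, -7, -1, -2, -13; range = 0 − (-13) = 13.
v-values: 4, 5, -3, -14, -3; range = 5 − (-14) = 19.
Area = (13 × 19) / 2 = 123.5.

123.5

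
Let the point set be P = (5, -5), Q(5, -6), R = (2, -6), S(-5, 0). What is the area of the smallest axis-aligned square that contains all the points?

100

The bounding box has width 10 and height 6.
An axis-aligned square enclosing the set must have side ≥ max(width, height).
So the minimum side is max(10, 6) = 10.
Area = 10² = 100.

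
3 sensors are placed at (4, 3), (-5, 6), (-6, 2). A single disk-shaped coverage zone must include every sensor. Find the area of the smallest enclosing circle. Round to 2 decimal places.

79.79

Call the three points A, B, C in the order given.
Side lengths²: AB² = 90, AC² = 101, BC² = 17.
Since AC² = 101 < 90 + 17 = 107, the triangle is acute, so the smallest enclosing circle is the circumcircle.
Circumcentre = (-27/26, 75/26), r² = 8585/338.
Area = π·r² = π·8585/338 ≈ 79.79.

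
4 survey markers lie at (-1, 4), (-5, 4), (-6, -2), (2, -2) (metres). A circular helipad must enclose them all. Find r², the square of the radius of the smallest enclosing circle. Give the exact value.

3145/144

A smallest enclosing disk is always determined by at most three of the input points on its boundary.
The minimum enclosing circle is determined by three boundary points: (-5, 4), (-6, -2), (2, -2).
Their circumcentre is (-2, 5/12) with r² = 3145/144.
The farthest remaining point (-1, 4) is at distance² 1993/144 ≤ 3145/144.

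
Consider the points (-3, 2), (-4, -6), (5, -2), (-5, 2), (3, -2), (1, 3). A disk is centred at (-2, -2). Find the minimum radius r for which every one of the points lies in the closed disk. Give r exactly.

The required radius is the distance from (-2, -2) to the farthest point.
Squared distances: 17, 20, 49, 25, 25, 34.
Maximum is 49, attained at (5, -2).
r = √49 = 7.

7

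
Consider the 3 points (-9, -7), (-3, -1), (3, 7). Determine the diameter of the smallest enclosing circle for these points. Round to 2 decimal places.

18.44

Call the three points A, B, C in the order given.
Side lengths²: AB² = 72, AC² = 340, BC² = 100.
Since AC² = 340 ≥ 100 + 72 = 172, the angle opposite AC is not acute, so the smallest enclosing circle has AC as diameter.
Centre = midpoint of AC = (-3, 0), r² = 340/4 = 85.
Diameter = 2r = 2√85 ≈ 18.44.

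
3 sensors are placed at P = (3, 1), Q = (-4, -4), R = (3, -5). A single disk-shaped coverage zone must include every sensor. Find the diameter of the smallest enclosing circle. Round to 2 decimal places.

8.69

Side lengths²: PQ² = 74, PR² = 36, QR² = 50.
Since PQ² = 74 < 50 + 36 = 86, the triangle is acute, so the smallest enclosing circle is the circumcircle.
Circumcentre = (-1/7, -2), r² = 925/49.
Diameter = 2r = 2√(925/49) ≈ 8.69.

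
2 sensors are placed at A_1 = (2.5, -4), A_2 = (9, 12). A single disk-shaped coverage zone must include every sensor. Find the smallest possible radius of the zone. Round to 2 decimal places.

8.63

The smallest circle enclosing two points has them as diameter endpoints.
Centre = midpoint = (5.75, 4); r² = |A_1A_2|²/4 = 298.25/4 = 74.5625.
r = √(74.5625) ≈ 8.63.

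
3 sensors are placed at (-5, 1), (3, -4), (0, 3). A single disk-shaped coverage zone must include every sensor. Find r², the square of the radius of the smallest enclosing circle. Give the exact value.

Call the three points A, B, C in the order given.
Side lengths²: AB² = 89, AC² = 29, BC² = 58.
Since AB² = 89 ≥ 58 + 29 = 87, the angle opposite AB is not acute, so the smallest enclosing circle has AB as diameter.
Centre = midpoint of AB = (-1, -1.5), r² = 89/4 = 22.25.

22.25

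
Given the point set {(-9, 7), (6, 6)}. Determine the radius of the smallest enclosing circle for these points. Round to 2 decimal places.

The smallest circle enclosing two points has them as diameter endpoints.
Centre = midpoint = (-1.5, 6.5); r² = |(-9, 7)−(6, 6)|²/4 = 226/4 = 56.5.
r = √(56.5) ≈ 7.52.

7.52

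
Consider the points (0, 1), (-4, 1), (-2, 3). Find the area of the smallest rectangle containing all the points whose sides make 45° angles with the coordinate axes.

8

In coordinates u = x + y, v = x − y the rectangle is axis-aligned; the map (x,y)→(u,v) scales areas by 2.
u-values: 1, -3, 1; range = 1 − (-3) = 4.
v-values: -1, -5, -5; range = -1 − (-5) = 4.
Area = (4 × 4) / 2 = 8.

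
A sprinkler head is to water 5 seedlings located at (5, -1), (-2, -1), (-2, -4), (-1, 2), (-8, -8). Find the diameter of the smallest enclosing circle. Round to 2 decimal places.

The farthest pair is (5, -1)–(-8, -8) with squared distance 218. The circle on this segment as diameter has centre (-1.5, -4.5) and r² = 218/4 = 54.5.
Check (-2, -1): distance² to centre = 12.5 ≤ 54.5, so it lies inside.
All remaining points lie in this disk, and no smaller disk contains both endpoints, so this is the minimum enclosing circle.
Diameter = 2r = 2√(54.5) ≈ 14.76.

14.76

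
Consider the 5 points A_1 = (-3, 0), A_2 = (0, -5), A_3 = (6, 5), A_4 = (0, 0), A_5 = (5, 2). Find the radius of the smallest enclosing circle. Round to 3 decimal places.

The minimum enclosing circle is determined by three boundary points: A_1, A_2, A_3.
Their circumcentre is (17/6, 0.1) with r² = 15317/450.
The farthest remaining point A_5 is at distance² 3737/450 ≤ 15317/450.
r = √(15317/450) ≈ 5.834.

5.834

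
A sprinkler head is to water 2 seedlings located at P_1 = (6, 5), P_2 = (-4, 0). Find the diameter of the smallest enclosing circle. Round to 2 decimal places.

The smallest circle enclosing two points has them as diameter endpoints.
Centre = midpoint = (1, 2.5); r² = |P_1P_2|²/4 = 125/4 = 31.25.
Diameter = 2r = 2√(31.25) ≈ 11.18.

11.18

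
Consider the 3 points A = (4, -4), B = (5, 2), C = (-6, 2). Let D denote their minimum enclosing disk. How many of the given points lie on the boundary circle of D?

3

Side lengths²: AB² = 37, AC² = 136, BC² = 121.
Since AC² = 136 < 121 + 37 = 158, the triangle is acute, so the smallest enclosing circle is the circumcircle.
Circumcentre = (-0.5, -1/6), r² = 629/18.
The points at distance exactly r from the centre are A, B, C — 3 points.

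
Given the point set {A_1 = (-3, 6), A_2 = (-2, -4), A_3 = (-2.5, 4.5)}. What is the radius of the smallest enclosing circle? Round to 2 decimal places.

5.02

Side lengths²: A_1A_2² = 101, A_1A_3² = 2.5, A_2A_3² = 72.5.
Since A_1A_2² = 101 ≥ 72.5 + 2.5 = 75, the angle opposite A_1A_2 is not acute, so the smallest enclosing circle has A_1A_2 as diameter.
Centre = midpoint of A_1A_2 = (-2.5, 1), r² = 101/4 = 25.25.
r = √(25.25) ≈ 5.02.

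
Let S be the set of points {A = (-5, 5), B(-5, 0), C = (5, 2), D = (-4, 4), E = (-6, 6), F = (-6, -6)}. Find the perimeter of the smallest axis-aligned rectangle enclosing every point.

Width = max x − min x = 5 − (-6) = 11.
Height = max y − min y = 6 − (-6) = 12.
Perimeter = 2(11 + 12) = 46.

46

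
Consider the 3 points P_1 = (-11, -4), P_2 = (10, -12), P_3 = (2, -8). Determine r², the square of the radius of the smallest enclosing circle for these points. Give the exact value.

Side lengths²: P_1P_2² = 505, P_1P_3² = 185, P_2P_3² = 80.
Since P_1P_2² = 505 ≥ 185 + 80 = 265, the angle opposite P_1P_2 is not acute, so the smallest enclosing circle has P_1P_2 as diameter.
Centre = midpoint of P_1P_2 = (-0.5, -8), r² = 505/4 = 126.25.

126.25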